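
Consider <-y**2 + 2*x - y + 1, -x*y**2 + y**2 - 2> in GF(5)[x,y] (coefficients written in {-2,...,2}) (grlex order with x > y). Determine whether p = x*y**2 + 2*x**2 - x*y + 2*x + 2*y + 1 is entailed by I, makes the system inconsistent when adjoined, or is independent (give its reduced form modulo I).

Adjoining x*y**2 + 2*x**2 - x*y + 2*x + 2*y + 1 makes the ideal the whole ring: the system is inconsistent.

First compute the reduced Gröbner basis of I by Buchberger's algorithm.
f_1 = -y**2 + 2*x - y + 1, LT = y**2.
f_2 = -x*y**2 + y**2 - 2, LT = x*y**2.

S(f_1,f_2): lcm = x*y**2. S = -2*x**2 + x*y + y**2 - x - 2.
  leading term x**2: no divisor's leading term divides it; move -2*x**2 to the remainder.
  leading term x*y: no divisor's leading term divides it; move x*y to the remainder.
  leading term y**2: subtract (-1)·f_1 from y**2 - x - 2 → x - y - 1
  leading term x: no divisor's leading term divides it; move x to the remainder.
  leading term y: no divisor's leading term divides it; move -y to the remainder.
  leading term 1: no divisor's leading term divides it; move -1 to the remainder.
  remainder -2*x**2 + x*y + x - y - 1 ≠ 0; add h_3 = -2*x**2 + x*y + x - y - 1 to the basis.

S(f_1,h_3): leading monomials are coprime, so the S-polynomial reduces to 0 (Buchberger's first criterion).
S(f_2,h_3): lcm = x**2*y**2. S = -2*x*y**3 + 2*x*y**2 + 2*y**3 + 2*y**2 + 2*x.
  leading term x*y**3: subtract (2*x*y)·f_1 from -2*x*y**3 + 2*x*y**2 + 2*y**3 + 2*y**2 + 2*x → x**2*y - x*y**2 + 2*y**3 - 2*x*y + 2*y**2 + 2*x
  leading term x**2*y: subtract (2*y)·h_3 from x**2*y - x*y**2 + 2*y**3 - 2*x*y + 2*y**2 + 2*x → 2*x*y**2 + 2*y**3 + x*y - y**2 + 2*x + 2*y
  leading term x*y**2: subtract (-2*x)·f_1 from 2*x*y**2 + 2*y**3 + x*y - y**2 + 2*x + 2*y → 2*y**3 - x**2 - x*y - y**2 - x + 2*y
  leading term y**3: subtract (-2*y)·f_1 from 2*y**3 - x**2 - x*y - y**2 - x + 2*y → -x**2 - 2*x*y + 2*y**2 - x - y
  leading term x**2: subtract (-2)·h_3 from -x**2 - 2*x*y + 2*y**2 - x - y → 2*y**2 + x + 2*y - 2
  leading term y**2: subtract (-2)·f_1 from 2*y**2 + x + 2*y - 2 → 0
  remainder 0.

Every S-polynomial of the final basis reduces to 0, so we have a Gröbner basis.
Inter-reduce: drop elements whose leading term is divisible by another's, tail-reduce, and make monic.
Reduced Gröbner basis: {x**2 + 2*x*y + 2*x - 2*y - 2, y**2 - 2*x + y - 1}.
Label its elements g_1 = x**2 + 2*x*y + 2*x - 2*y - 2, g_2 = y**2 - 2*x + y - 1.

Reduce p = x*y**2 + 2*x**2 - x*y + 2*x + 2*y + 1 modulo G:
  leading term x*y**2: subtract (x)·g_2 from x*y**2 + 2*x**2 - x*y + 2*x + 2*y + 1 → -x**2 - 2*x*y - 2*x + 2*y + 1
  leading term x**2: subtract (-1)·g_1 from -x**2 - 2*x*y - 2*x + 2*y + 1 → -1
  leading term 1: no divisor's leading term divides it; move -1 to the remainder.
  normal form = -1.
The normal form is nonzero, so p ∉ I. Since p minus its normal form lies in I, I + (p) = I + (r) where r = -1; decide whether this ideal is the whole ring.
Here r = -1 is a nonzero constant, hence a unit: 1 ∈ I + (p), the Gröbner basis of I + (p) is {1}, and the enlarged system has no common solution — adjoining p is inconsistent.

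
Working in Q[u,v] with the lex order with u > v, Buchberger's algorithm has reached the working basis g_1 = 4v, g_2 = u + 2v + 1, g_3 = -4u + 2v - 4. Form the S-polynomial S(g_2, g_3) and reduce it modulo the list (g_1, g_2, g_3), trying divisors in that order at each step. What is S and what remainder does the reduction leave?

lcm(LM(g_2), LM(g_3)) = u.
S = (lcm/LT(g_2))·g_2 − (lcm/LT(g_3))·g_3 = \tfrac{5}{2}v.
Reduce S modulo (g_1, g_2, g_3) in that order:
  leading term v: subtract (\tfrac{5}{8})·g_1 from \tfrac{5}{2}v → 0
The remainder is 0, so this S-polynomial contributes no new basis element.

S(g_2, g_3) = \tfrac{5}{2}v; remainder on division = 0.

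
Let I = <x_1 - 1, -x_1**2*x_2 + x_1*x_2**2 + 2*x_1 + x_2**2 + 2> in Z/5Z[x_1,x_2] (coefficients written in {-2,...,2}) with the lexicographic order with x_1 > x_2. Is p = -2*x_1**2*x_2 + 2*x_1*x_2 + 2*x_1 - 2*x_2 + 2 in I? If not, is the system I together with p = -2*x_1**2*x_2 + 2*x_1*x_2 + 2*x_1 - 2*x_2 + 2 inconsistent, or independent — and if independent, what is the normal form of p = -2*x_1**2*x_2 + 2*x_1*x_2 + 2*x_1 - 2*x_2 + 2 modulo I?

First compute the reduced Gröbner basis of I by Buchberger's algorithm.
f_1 = x_1 - 1, LT = x_1.
f_2 = -x_1**2*x_2 + x_1*x_2**2 + 2*x_1 + x_2**2 + 2, LT = x_1**2*x_2.

S(f_1,f_2): lcm = x_1**2*x_2. S = x_1*x_2**2 - x_1*x_2 + 2*x_1 + x_2**2 + 2.
  leading term x_1*x_2**2: subtract (x_2**2)·f_1 from x_1*x_2**2 - x_1*x_2 + 2*x_1 + x_2**2 + 2 → -x_1*x_2 + 2*x_1 + 2*x_2**2 + 2
  leading term x_1*x_2: subtract (-x_2)·f_1 from -x_1*x_2 + 2*x_1 + 2*x_2**2 + 2 → 2*x_1 + 2*x_2**2 - x_2 + 2
  leading term x_1: subtract (2)·f_1 from 2*x_1 + 2*x_2**2 - x_2 + 2 → 2*x_2**2 - x_2 - 1
  leading term x_2**2: no divisor's leading term divides it; move 2*x_2**2 to the remainder.
  leading term x_2: no divisor's leading term divides it; move -x_2 to the remainder.
  leading term 1: no divisor's leading term divides it; move -1 to the remainder.
  remainder 2*x_2**2 - x_2 - 1 ≠ 0; add h_3 = 2*x_2**2 - x_2 - 1 to the basis.

The other S-polynomials (S(f_1,h_3), S(f_2,h_3)) all reduce to 0 modulo the current basis, so we have a Gröbner basis.
Inter-reduce: drop elements whose leading term is divisible by another's, tail-reduce, and make monic.
Reduced Gröbner basis: {x_1 - 1, x_2**2 + 2*x_2 + 2}.
Label its elements g_1 = x_1 - 1, g_2 = x_2**2 + 2*x_2 + 2.

Reduce p = -2*x_1**2*x_2 + 2*x_1*x_2 + 2*x_1 - 2*x_2 + 2 modulo G:
  leading term x_1**2*x_2: subtract (-2*x_1*x_2)·g_1 from -2*x_1**2*x_2 + 2*x_1*x_2 + 2*x_1 - 2*x_2 + 2 → 2*x_1 - 2*x_2 + 2
  leading term x_1: subtract (2)·g_1 from 2*x_1 - 2*x_2 + 2 → -2*x_2 - 1
  leading term x_2: no divisor's leading term divides it; move -2*x_2 to the remainder.
  leading term 1: no divisor's leading term divides it; move -1 to the remainder.
  normal form = -2*x_2 - 1.
The normal form is nonzero, so p ∉ I. Since p minus its normal form lies in I, I + (p) = I + (r) where r = -2*x_2 - 1; decide whether this ideal is the whole ring.
Run Buchberger on G together with r (pairs among the g_i already reduce to 0 since G is a Gröbner basis):
g_1 = x_1 - 1, LT = x_1.
g_2 = x_2**2 + 2*x_2 + 2, LT = x_2**2.
r = -2*x_2 - 1, LT = x_2.

The S-polynomials (S(g_1,g_2), S(g_1,r), S(g_2,r)) all reduce to 0 modulo the current basis, so we have a Gröbner basis.
Inter-reduce: drop elements whose leading term is divisible by another's, tail-reduce, and make monic.
Reduced Gröbner basis: {x_1 - 1, x_2 - 2}.
The reduced Gröbner basis of I + (p) is {x_1 - 1, x_2 - 2} ≠ {1}, a proper ideal, so the enlarged system stays consistent: p is independent of I, with normal form -2*x_2 - 1.

-2*x_1**2*x_2 + 2*x_1*x_2 + 2*x_1 - 2*x_2 + 2 is independent of I; its normal form modulo I is -2*x_2 - 1.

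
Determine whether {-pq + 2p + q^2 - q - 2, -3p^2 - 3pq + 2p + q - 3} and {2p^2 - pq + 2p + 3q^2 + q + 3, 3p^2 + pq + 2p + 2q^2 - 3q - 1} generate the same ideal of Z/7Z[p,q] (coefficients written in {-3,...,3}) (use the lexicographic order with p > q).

No, the ideals differ.

For a fixed monomial order, each ideal has a unique reduced Gröbner basis; comparing bases decides equality.
Buchberger on the first generating set:
f_1 = -pq + 2p + q^2 - q - 2, LT = pq.
f_2 = -3p^2 - 3pq + 2p + q - 3, LT = p^2.

S(f_1,f_2): lcm = p^2q. S = -2p^2 - 2pq^2 - 3pq + 2p - 2q^2 - q.
  reduce S modulo (f_1, f_2):
  remainder -2q^3 + 2q^2 - 2q - 2 ≠ 0; add g_3 = -2q^3 + 2q^2 - 2q - 2 to the basis.

The other S-polynomials (S(f_1,g_3), S(f_2,g_3)) all reduce to 0 modulo the current basis, so we have a Gröbner basis.
Inter-reduce: drop elements whose leading term is divisible by another's, tail-reduce, and make monic.
Reduced Gröbner basis: {p^2 - p + q^2 + q - 1, pq - 2p - q^2 + q + 2, q^3 - q^2 + q + 1}.

Buchberger on the second generating set:
h_1 = 2p^2 - pq + 2p + 3q^2 + q + 3, LT = p^2.
h_2 = 3p^2 + pq + 2p + 2q^2 - 3q - 1, LT = p^2.

S(h_1,h_2): lcm = p^2. S = -2pq - 2p + 2q^2 - 2q + 3.
  reduce S modulo (h_1, h_2):
  remainder -2pq - 2p + 2q^2 - 2q + 3 ≠ 0; add k_3 = -2pq - 2p + 2q^2 - 2q + 3 to the basis.

S(h_1,k_3): lcm = p^2q. S = -p^2 - 3pq^2 - 2p - 2q^3 - 3q^2 - 2q.
  reduce S modulo (h_1, h_2, k_3):
  remainder 2q^3 - 3q^2 + 2q ≠ 0; add k_4 = 2q^3 - 3q^2 + 2q to the basis.

The other S-polynomials (S(h_2,k_3), S(h_1,k_4), S(h_2,k_4), S(k_3,k_4)) all reduce to 0 modulo the current basis, so we have a Gröbner basis.
Inter-reduce: drop elements whose leading term is divisible by another's, tail-reduce, and make monic.
Reduced Gröbner basis: {p^2 - 2p + q^2 + q - 1, pq + p - q^2 + q + 2, q^3 + 2q^2 + q}.

The bases are distinct; the ideals are different.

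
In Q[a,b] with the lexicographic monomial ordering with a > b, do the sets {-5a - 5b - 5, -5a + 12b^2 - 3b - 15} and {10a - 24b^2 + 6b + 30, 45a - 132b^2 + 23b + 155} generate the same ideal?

Yes, the ideals are equal.

Since reduced Gröbner bases are canonical representatives of ideals under a given ordering, it suffices to compute and compare them.
Buchberger on the first generating set:
f_1 = -5a - 5b - 5, LT = a.
f_2 = -5a + 12b^2 - 3b - 15, LT = a.

S(f_1,f_2): lcm = a. S = 12/5b^2 + 2/5b - 2.
  leading term b^2: no divisor's leading term divides it; move 12/5b^2 to the remainder.
  leading term b: no divisor's leading term divides it; move 2/5b to the remainder.
  leading term 1: no divisor's leading term divides it; move -2 to the remainder.
  remainder 12/5b^2 + 2/5b - 2 ≠ 0; add g_3 = 12/5b^2 + 2/5b - 2 to the basis.

The other S-polynomials (S(f_1,g_3), S(f_2,g_3)) all reduce to 0 modulo the current basis, so we have a Gröbner basis.
Inter-reduce: drop elements whose leading term is divisible by another's, tail-reduce, and make monic.
Reduced Gröbner basis: {a + b + 1, b^2 + 1/6b - 5/6}.

Buchberger on the second generating set:
h_1 = 10a - 24b^2 + 6b + 30, LT = a.
h_2 = 45a - 132b^2 + 23b + 155, LT = a.

S(h_1,h_2): lcm = a. S = 8/15b^2 + 4/45b - 4/9.
  leading term b^2: no divisor's leading term divides it; move 8/15b^2 to the remainder.
  leading term b: no divisor's leading term divides it; move 4/45b to the remainder.
  leading term 1: no divisor's leading term divides it; move -4/9 to the remainder.
  remainder 8/15b^2 + 4/45b - 4/9 ≠ 0; add k_3 = 8/15b^2 + 4/45b - 4/9 to the basis.

The other S-polynomials (S(h_1,k_3), S(h_2,k_3)) all reduce to 0 modulo the current basis, so we have a Gröbner basis.
Inter-reduce: drop elements whose leading term is divisible by another's, tail-reduce, and make monic.
Reduced Gröbner basis: {a + b + 1, b^2 + 1/6b - 5/6}.

Same reduced basis, so the two generating sets span the same ideal.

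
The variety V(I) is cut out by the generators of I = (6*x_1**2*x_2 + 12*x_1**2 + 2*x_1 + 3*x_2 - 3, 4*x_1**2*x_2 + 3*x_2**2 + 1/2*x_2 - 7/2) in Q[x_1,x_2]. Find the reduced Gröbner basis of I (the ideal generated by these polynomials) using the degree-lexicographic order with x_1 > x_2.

f_1 = 6*x_1**2*x_2 + 12*x_1**2 + 2*x_1 + 3*x_2 - 3, LT = x_1**2*x_2.
f_2 = 4*x_1**2*x_2 + 3*x_2**2 + 1/2*x_2 - 7/2, LT = x_1**2*x_2.

S(f_1,f_2): lcm = x_1**2*x_2. S = 2*x_1**2 - 3/4*x_2**2 + 1/3*x_1 + 3/8*x_2 + 3/8.
  leading term x_1**2: no divisor's leading term divides it; move 2*x_1**2 to the remainder.
  leading term x_2**2: no divisor's leading term divides it; move -3/4*x_2**2 to the remainder.
  leading term x_1: no divisor's leading term divides it; move 1/3*x_1 to the remainder.
  leading term x_2: no divisor's leading term divides it; move 3/8*x_2 to the remainder.
  leading term 1: no divisor's leading term divides it; move 3/8 to the remainder.
  remainder 2*x_1**2 - 3/4*x_2**2 + 1/3*x_1 + 3/8*x_2 + 3/8 ≠ 0; add g_3 = 2*x_1**2 - 3/4*x_2**2 + 1/3*x_1 + 3/8*x_2 + 3/8 to the basis.

S(f_1,g_3): lcm = x_1**2*x_2. S = 3/8*x_2**3 + 2*x_1**2 - 1/6*x_1*x_2 - 3/16*x_2**2 + 1/3*x_1 + 5/16*x_2 - 1/2.
  leading term x_2**3: no divisor's leading term divides it; move 3/8*x_2**3 to the remainder.
  leading term x_1**2: subtract (1)·g_3 from 2*x_1**2 - 1/6*x_1*x_2 - 3/16*x_2**2 + 1/3*x_1 + 5/16*x_2 - 1/2 → -1/6*x_1*x_2 + 9/16*x_2**2 - 1/16*x_2 - 7/8
  leading term x_1*x_2: no divisor's leading term divides it; move -1/6*x_1*x_2 to the remainder.
  leading term x_2**2: no divisor's leading term divides it; move 9/16*x_2**2 to the remainder.
  leading term x_2: no divisor's leading term divides it; move -1/16*x_2 to the remainder.
  leading term 1: no divisor's leading term divides it; move -7/8 to the remainder.
  remainder 3/8*x_2**3 - 1/6*x_1*x_2 + 9/16*x_2**2 - 1/16*x_2 - 7/8 ≠ 0; add g_4 = 3/8*x_2**3 - 1/6*x_1*x_2 + 9/16*x_2**2 - 1/16*x_2 - 7/8 to the basis.

The other S-polynomials (S(f_2,g_3), S(f_1,g_4), S(f_2,g_4), S(g_3,g_4)) all reduce to 0 modulo the current basis, so we have a Gröbner basis.
Inter-reduce: drop elements whose leading term is divisible by another's, tail-reduce, and make monic.

G = {x_2**3 - 4/9*x_1*x_2 + 3/2*x_2**2 - 1/6*x_2 - 7/3, x_1**2 - 3/8*x_2**2 + 1/6*x_1 + 3/16*x_2 + 3/16}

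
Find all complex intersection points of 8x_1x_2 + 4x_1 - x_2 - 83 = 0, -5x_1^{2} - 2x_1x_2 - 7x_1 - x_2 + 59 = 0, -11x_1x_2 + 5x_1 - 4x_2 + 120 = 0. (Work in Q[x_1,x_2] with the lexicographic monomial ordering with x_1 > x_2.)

{(2, 5)}

Compute a lex Gröbner basis by Buchberger's algorithm.
f_1 = 8x_1x_2 + 4x_1 - x_2 - 83, LT = x_1x_2.
f_2 = -5x_1^{2} - 2x_1x_2 - 7x_1 - x_2 + 59, LT = x_1^{2}.
f_3 = -11x_1x_2 + 5x_1 - 4x_2 + 120, LT = x_1x_2.

S(f_1,f_2): lcm = x_1^{2}x_2. S = \tfrac{1}{2}x_1^{2} - \tfrac{2}{5}x_1x_2^{2} - \tfrac{61}{40}x_1x_2 - \tfrac{83}{8}x_1 - \tfrac{1}{5}x_2^{2} + \tfrac{59}{5}x_2.
  leading term x_1^{2}: subtract (-\tfrac{1}{10})·f_2 from \tfrac{1}{2}x_1^{2} - \tfrac{2}{5}x_1x_2^{2} - \tfrac{61}{40}x_1x_2 - \tfrac{83}{8}x_1 - \tfrac{1}{5}x_2^{2} + \tfrac{59}{5}x_2 → -\tfrac{2}{5}x_1x_2^{2} - \tfrac{69}{40}x_1x_2 - \tfrac{443}{40}x_1 - \tfrac{1}{5}x_2^{2} + \tfrac{117}{10}x_2 + \tfrac{59}{10}
  leading term x_1x_2^{2}: subtract (-\tfrac{1}{20}x_2)·f_1 from -\tfrac{2}{5}x_1x_2^{2} - \tfrac{69}{40}x_1x_2 - \tfrac{443}{40}x_1 - \tfrac{1}{5}x_2^{2} + \tfrac{117}{10}x_2 + \tfrac{59}{10} → -\tfrac{61}{40}x_1x_2 - \tfrac{443}{40}x_1 - \tfrac{1}{4}x_2^{2} + \tfrac{151}{20}x_2 + \tfrac{59}{10}
  leading term x_1x_2: subtract (-\tfrac{61}{320})·f_1 from -\tfrac{61}{40}x_1x_2 - \tfrac{443}{40}x_1 - \tfrac{1}{4}x_2^{2} + \tfrac{151}{20}x_2 + \tfrac{59}{10} → -\tfrac{165}{16}x_1 - \tfrac{1}{4}x_2^{2} + \tfrac{471}{64}x_2 - \tfrac{635}{64}
  leading term x_1: no divisor's leading term divides it; move -\tfrac{165}{16}x_1 to the remainder.
  leading term x_2^{2}: no divisor's leading term divides it; move -\tfrac{1}{4}x_2^{2} to the remainder.
  leading term x_2: no divisor's leading term divides it; move \tfrac{471}{64}x_2 to the remainder.
  leading term 1: no divisor's leading term divides it; move -\tfrac{635}{64} to the remainder.
  remainder -\tfrac{165}{16}x_1 - \tfrac{1}{4}x_2^{2} + \tfrac{471}{64}x_2 - \tfrac{635}{64} ≠ 0; add h_4 = -\tfrac{165}{16}x_1 - \tfrac{1}{4}x_2^{2} + \tfrac{471}{64}x_2 - \tfrac{635}{64} to the basis.

S(f_1,f_3): lcm = x_1x_2. S = \tfrac{21}{22}x_1 - \tfrac{43}{88}x_2 + \tfrac{47}{88}.
  leading term x_1: subtract (-\tfrac{56}{605})·h_4 from \tfrac{21}{22}x_1 - \tfrac{43}{88}x_2 + \tfrac{47}{88} → -\tfrac{14}{605}x_2^{2} + \tfrac{233}{1210}x_2 - \tfrac{93}{242}
  leading term x_2^{2}: no divisor's leading term divides it; move -\tfrac{14}{605}x_2^{2} to the remainder.
  leading term x_2: no divisor's leading term divides it; move \tfrac{233}{1210}x_2 to the remainder.
  leading term 1: no divisor's leading term divides it; move -\tfrac{93}{242} to the remainder.
  remainder -\tfrac{14}{605}x_2^{2} + \tfrac{233}{1210}x_2 - \tfrac{93}{242} ≠ 0; add h_5 = -\tfrac{14}{605}x_2^{2} + \tfrac{233}{1210}x_2 - \tfrac{93}{242} to the basis.

S(f_2,f_3): lcm = x_1^{2}x_2. S = \tfrac{5}{11}x_1^{2} + \tfrac{2}{5}x_1x_2^{2} + \tfrac{57}{55}x_1x_2 + \tfrac{120}{11}x_1 + \tfrac{1}{5}x_2^{2} - \tfrac{59}{5}x_2.
  leading term x_1^{2}: subtract (-\tfrac{1}{11})·f_2 from \tfrac{5}{11}x_1^{2} + \tfrac{2}{5}x_1x_2^{2} + \tfrac{57}{55}x_1x_2 + \tfrac{120}{11}x_1 + \tfrac{1}{5}x_2^{2} - \tfrac{59}{5}x_2 → \tfrac{2}{5}x_1x_2^{2} + \tfrac{47}{55}x_1x_2 + \tfrac{113}{11}x_1 + \tfrac{1}{5}x_2^{2} - \tfrac{654}{55}x_2 + \tfrac{59}{11}
  leading term x_1x_2^{2}: subtract (\tfrac{1}{20}x_2)·f_1 from \tfrac{2}{5}x_1x_2^{2} + \tfrac{47}{55}x_1x_2 + \tfrac{113}{11}x_1 + \tfrac{1}{5}x_2^{2} - \tfrac{654}{55}x_2 + \tfrac{59}{11} → \tfrac{36}{55}x_1x_2 + \tfrac{113}{11}x_1 + \tfrac{1}{4}x_2^{2} - \tfrac{1703}{220}x_2 + \tfrac{59}{11}
  leading term x_1x_2: subtract (\tfrac{9}{110})·f_1 from \tfrac{36}{55}x_1x_2 + \tfrac{113}{11}x_1 + \tfrac{1}{4}x_2^{2} - \tfrac{1703}{220}x_2 + \tfrac{59}{11} → \tfrac{547}{55}x_1 + \tfrac{1}{4}x_2^{2} - \tfrac{337}{44}x_2 + \tfrac{1337}{110}
  leading term x_1: subtract (-\tfrac{8752}{9075})·h_4 from \tfrac{547}{55}x_1 + \tfrac{1}{4}x_2^{2} - \tfrac{337}{44}x_2 + \tfrac{1337}{110} → \tfrac{323}{36300}x_2^{2} - \tfrac{1699}{3025}x_2 + \tfrac{18773}{7260}
  leading term x_2^{2}: subtract (-\tfrac{323}{840})·h_5 from \tfrac{323}{36300}x_2^{2} - \tfrac{1699}{3025}x_2 + \tfrac{18773}{7260} → -\tfrac{9011}{18480}x_2 + \tfrac{9011}{3696}
  leading term x_2: no divisor's leading term divides it; move -\tfrac{9011}{18480}x_2 to the remainder.
  leading term 1: no divisor's leading term divides it; move \tfrac{9011}{3696} to the remainder.
  remainder -\tfrac{9011}{18480}x_2 + \tfrac{9011}{3696} ≠ 0; add h_6 = -\tfrac{9011}{18480}x_2 + \tfrac{9011}{3696} to the basis.

The other S-polynomials (S(f_1,h_4), S(f_2,h_4), S(f_3,h_4), S(f_1,h_5), S(f_2,h_5), S(f_3,h_5), S(h_4,h_5), S(f_1,h_6), S(f_2,h_6), S(f_3,h_6), S(h_4,h_6), S(h_5,h_6)) all reduce to 0 modulo the current basis, so we have a Gröbner basis.
Inter-reduce: drop elements whose leading term is divisible by another's, tail-reduce, and make monic.
Reduced Gröbner basis: {x_1 - 2, x_2 - 5}.

The lex basis is triangular: the last element involves only x_2. Solving x_2 - 5 = 0 gives x_2 ∈ {5}; substituting each value into the earlier elements determines the remaining variables.
  x_2 = 5: the earlier basis element becomes x_1 - 2 = 0, giving x_1 = 2 — point (2, 5).
Check: every point annihilates each of the original generators.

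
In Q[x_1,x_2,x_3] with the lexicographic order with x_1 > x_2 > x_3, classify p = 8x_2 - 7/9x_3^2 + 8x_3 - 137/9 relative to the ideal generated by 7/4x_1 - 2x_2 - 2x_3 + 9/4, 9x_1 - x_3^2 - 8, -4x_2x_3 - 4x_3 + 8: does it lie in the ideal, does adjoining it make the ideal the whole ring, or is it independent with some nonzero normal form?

First compute the reduced Gröbner basis of I by Buchberger's algorithm.
f_1 = 7/4x_1 - 2x_2 - 2x_3 + 9/4, LT = x_1.
f_2 = 9x_1 - x_3^2 - 8, LT = x_1.
f_3 = -4x_2x_3 - 4x_3 + 8, LT = x_2x_3.

S(f_1,f_2): lcm = x_1. S = -8/7x_2 + 1/9x_3^2 - 8/7x_3 + 137/63.
  leading term x_2: no divisor's leading term divides it; move -8/7x_2 to the remainder.
  leading term x_3^2: no divisor's leading term divides it; move 1/9x_3^2 to the remainder.
  leading term x_3: no divisor's leading term divides it; move -8/7x_3 to the remainder.
  leading term 1: no divisor's leading term divides it; move 137/63 to the remainder.
  remainder -8/7x_2 + 1/9x_3^2 - 8/7x_3 + 137/63 ≠ 0; add h_4 = -8/7x_2 + 1/9x_3^2 - 8/7x_3 + 137/63 to the basis.

S(f_3,h_4): lcm = x_2x_3. S = 7/72x_3^3 - x_3^2 + 209/72x_3 - 2.
  leading term x_3^3: no divisor's leading term divides it; move 7/72x_3^3 to the remainder.
  leading term x_3^2: no divisor's leading term divides it; move -x_3^2 to the remainder.
  leading term x_3: no divisor's leading term divides it; move 209/72x_3 to the remainder.
  leading term 1: no divisor's leading term divides it; move -2 to the remainder.
  remainder 7/72x_3^3 - x_3^2 + 209/72x_3 - 2 ≠ 0; add h_5 = 7/72x_3^3 - x_3^2 + 209/72x_3 - 2 to the basis.

The other S-polynomials (S(f_1,f_3), S(f_2,f_3), S(f_1,h_4), S(f_2,h_4), S(f_1,h_5), S(f_2,h_5), S(f_3,h_5), S(h_4,h_5)) all reduce to 0 modulo the current basis, so we have a Gröbner basis.
Inter-reduce: drop elements whose leading term is divisible by another's, tail-reduce, and make monic.
Reduced Gröbner basis: {x_1 - 1/9x_3^2 - 8/9, x_2 - 7/72x_3^2 + x_3 - 137/72, x_3^3 - 72/7x_3^2 + 209/7x_3 - 144/7}.
Label its elements g_1 = x_1 - 1/9x_3^2 - 8/9, g_2 = x_2 - 7/72x_3^2 + x_3 - 137/72, g_3 = x_3^3 - 72/7x_3^2 + 209/7x_3 - 144/7.

Reduce p = 8x_2 - 7/9x_3^2 + 8x_3 - 137/9 modulo G:
  leading term x_2: subtract (8)·g_2 from 8x_2 - 7/9x_3^2 + 8x_3 - 137/9 → 0
  normal form = 0.
Since the normal form is 0, p ∈ I.

The remainder on division by a Gröbner basis is unique — it is the normal form.

8x_2 - 7/9x_3^2 + 8x_3 - 137/9 lies in I (it reduces to 0).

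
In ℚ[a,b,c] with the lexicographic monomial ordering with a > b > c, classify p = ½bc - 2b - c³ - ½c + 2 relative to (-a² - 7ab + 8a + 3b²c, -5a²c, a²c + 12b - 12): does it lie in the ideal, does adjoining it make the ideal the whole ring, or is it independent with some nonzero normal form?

First compute the reduced Gröbner basis of I by Buchberger's algorithm.
f_1 = -a² - 7ab + 8a + 3b²c, LT = a².
f_2 = -5a²c, LT = a²c.
f_3 = a²c + 12b - 12, LT = a²c.

S(f_1,f_2): lcm = a²c. S = 7abc - 8ac - 3b²c².
  reduce S modulo (f_1, f_2, f_3):
  remainder 7abc - 8ac - 3b²c² ≠ 0; add h_4 = 7abc - 8ac - 3b²c² to the basis.

S(f_1,f_3): lcm = a²c. S = 7abc - 8ac - 3b²c² - 12b + 12.
  reduce S modulo (f_1, f_2, f_3, h_4):
  remainder -12b + 12 ≠ 0; add h_5 = -12b + 12 to the basis.

S(f_1,h_4): lcm = a²bc. S = 8/7a²c + 3/7ab²c² + 7ab²c - 8abc - 3b³c².
  reduce S modulo (f_1, f_2, f_3, h_4, h_5):
  remainder 192/343ac² + 135/343c³ ≠ 0; add h_6 = 192/343ac² + 135/343c³ to the basis.

S(h_4,h_5): lcm = abc. S = -1/7ac - 3/7b²c².
  reduce S modulo (f_1, f_2, f_3, h_4, h_5, h_6):
  remainder -1/7ac - 3/7c² ≠ 0; add h_7 = -1/7ac - 3/7c² to the basis.

S(f_1,h_6): lcm = a²c². S = 7abc² - 45/64ac³ - 8ac² - 3b²c³.
  reduce S modulo (f_1, f_2, f_3, h_4, h_5, h_6, h_7):
  remainder 2025/4096c⁴ ≠ 0; add h_8 = 2025/4096c⁴ to the basis.

S(h_4,h_6): lcm = abc². S = -8/7ac² - 3/7b²c³ - 45/64bc³.
  reduce S modulo (f_1, f_2, f_3, h_4, h_5, h_6, h_7, h_8):
  remainder -21/64c³ ≠ 0; add h_9 = -21/64c³ to the basis.

The other S-polynomials (S(f_2,f_3), S(f_2,h_4), S(f_3,h_4), S(f_1,h_5), S(f_2,h_5), S(f_3,h_5), S(f_2,h_6), S(f_3,h_6), S(h_5,h_6), S(f_1,h_7), S(f_2,h_7), S(f_3,h_7), S(h_4,h_7), S(h_5,h_7), S(h_6,h_7), S(f_1,h_8), S(f_2,h_8), S(f_3,h_8), S(h_4,h_8), S(h_5,h_8), S(h_6,h_8), S(h_7,h_8), S(f_1,h_9), S(f_2,h_9), S(f_3,h_9), S(h_4,h_9), S(h_5,h_9), S(h_6,h_9), S(h_7,h_9), S(h_8,h_9)) all reduce to 0 modulo the current basis, so we have a Gröbner basis.
Inter-reduce: drop elements whose leading term is divisible by another's, tail-reduce, and make monic.
Reduced Gröbner basis: {a² - a - 3c, ac + 3c², b - 1, c³}.
Label its elements g_1 = a² - a - 3c, g_2 = ac + 3c², g_3 = b - 1, g_4 = c³.

Reduce p = ½bc - 2b - c³ - ½c + 2 modulo G:
  leading term bc: subtract (½c)·g_3 from ½bc - 2b - c³ - ½c + 2 → -2b - c³ + 2
  leading term b: subtract (-2)·g_3 from -2b - c³ + 2 → -c³
  leading term c³: subtract (-1)·g_4 from -c³ → 0
  normal form = 0.
Since the normal form is 0, p ∈ I.

Ideal membership is decidable via reduction modulo a Gröbner basis.

½bc - 2b - c³ - ½c + 2 lies in I (it reduces to 0).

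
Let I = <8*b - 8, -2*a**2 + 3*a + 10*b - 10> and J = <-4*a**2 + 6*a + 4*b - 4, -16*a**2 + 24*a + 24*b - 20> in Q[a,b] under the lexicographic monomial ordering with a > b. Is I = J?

No, the ideals differ.

Equality of ideals is decidable: compute both reduced Gröbner bases (unique for the ordering) and check whether they agree.
Buchberger on the first generating set:
f_1 = 8*b - 8, LT = b.
f_2 = -2*a**2 + 3*a + 10*b - 10, LT = a**2.

The S-polynomials (S(f_1,f_2)) all reduce to 0 modulo the current basis, so we have a Gröbner basis.
Inter-reduce: drop elements whose leading term is divisible by another's, tail-reduce, and make monic.
Reduced Gröbner basis: {a**2 - 3/2*a, b - 1}.

Buchberger on the second generating set:
h_1 = -4*a**2 + 6*a + 4*b - 4, LT = a**2.
h_2 = -16*a**2 + 24*a + 24*b - 20, LT = a**2.

S(h_1,h_2): lcm = a**2. S = 1/2*b - 1/4.
  leading term b: no divisor's leading term divides it; move 1/2*b to the remainder.
  leading term 1: no divisor's leading term divides it; move -1/4 to the remainder.
  remainder 1/2*b - 1/4 ≠ 0; add k_3 = 1/2*b - 1/4 to the basis.

The other S-polynomials (S(h_1,k_3), S(h_2,k_3)) all reduce to 0 modulo the current basis, so we have a Gröbner basis.
Inter-reduce: drop elements whose leading term is divisible by another's, tail-reduce, and make monic.
Reduced Gröbner basis: {a**2 - 3/2*a + 1/2, b - 1/2}.

These differ, so the ideals are not equal.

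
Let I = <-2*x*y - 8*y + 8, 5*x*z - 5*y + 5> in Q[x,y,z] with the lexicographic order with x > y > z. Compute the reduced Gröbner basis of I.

Buchberger's algorithm terminates because the ascending chain of leading-term ideals stabilizes.

f_1 = -2*x*y - 8*y + 8, LT = x*y.
f_2 = 5*x*z - 5*y + 5, LT = x*z.

S(f_1,f_2): lcm = x*y*z. S = y**2 + 4*y*z - y - 4*z.
  leading term y**2: no divisor's leading term divides it; move y**2 to the remainder.
  leading term y*z: no divisor's leading term divides it; move 4*y*z to the remainder.
  leading term y: no divisor's leading term divides it; move -y to the remainder.
  leading term z: no divisor's leading term divides it; move -4*z to the remainder.
  remainder y**2 + 4*y*z - y - 4*z ≠ 0; add g_3 = y**2 + 4*y*z - y - 4*z to the basis.

The other S-polynomials (S(f_1,g_3), S(f_2,g_3)) all reduce to 0 modulo the current basis, so we have a Gröbner basis.

G = {x*y + 4*y - 4, x*z - y + 1, y**2 + 4*y*z - y - 4*z}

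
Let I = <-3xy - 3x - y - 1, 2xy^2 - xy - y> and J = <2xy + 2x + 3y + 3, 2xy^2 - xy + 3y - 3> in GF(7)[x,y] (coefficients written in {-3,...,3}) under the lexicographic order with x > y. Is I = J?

No, the ideals differ.

Equality of ideals is decidable: compute both reduced Gröbner bases (unique for the ordering) and check whether they agree.
Buchberger on the first generating set:
f_1 = -3xy - 3x - y - 1, LT = xy.
f_2 = 2xy^2 - xy - y, LT = xy^2.

S(f_1,f_2): lcm = xy^2. S = -2xy - 2y^2 + 2y.
  leading term xy: subtract (3)·f_1 from -2xy - 2y^2 + 2y → 2x - 2y^2 - 2y + 3
  leading term x: no divisor's leading term divides it; move 2x to the remainder.
  leading term y^2: no divisor's leading term divides it; move -2y^2 to the remainder.
  leading term y: no divisor's leading term divides it; move -2y to the remainder.
  leading term 1: no divisor's leading term divides it; move 3 to the remainder.
  remainder 2x - 2y^2 - 2y + 3 ≠ 0; add g_3 = 2x - 2y^2 - 2y + 3 to the basis.

S(f_1,g_3): lcm = xy. S = x + y^3 + y^2 - 2.
  leading term x: subtract (-3)·g_3 from x + y^3 + y^2 - 2 → y^3 + 2y^2 + y
  leading term y^3: no divisor's leading term divides it; move y^3 to the remainder.
  leading term y^2: no divisor's leading term divides it; move 2y^2 to the remainder.
  leading term y: no divisor's leading term divides it; move y to the remainder.
  remainder y^3 + 2y^2 + y ≠ 0; add g_4 = y^3 + 2y^2 + y to the basis.

The other S-polynomials (S(f_2,g_3), S(f_1,g_4), S(f_2,g_4), S(g_3,g_4)) all reduce to 0 modulo the current basis, so we have a Gröbner basis.
Inter-reduce: drop elements whose leading term is divisible by another's, tail-reduce, and make monic.
Reduced Gröbner basis: {x - y^2 - y - 2, y^3 + 2y^2 + y}.

Buchberger on the second generating set:
h_1 = 2xy + 2x + 3y + 3, LT = xy.
h_2 = 2xy^2 - xy + 3y - 3, LT = xy^2.

S(h_1,h_2): lcm = xy^2. S = -2xy - 2y^2 - 2.
  leading term xy: subtract (-1)·h_1 from -2xy - 2y^2 - 2 → 2x - 2y^2 + 3y + 1
  leading term x: no divisor's leading term divides it; move 2x to the remainder.
  leading term y^2: no divisor's leading term divides it; move -2y^2 to the remainder.
  leading term y: no divisor's leading term divides it; move 3y to the remainder.
  leading term 1: no divisor's leading term divides it; move 1 to the remainder.
  remainder 2x - 2y^2 + 3y + 1 ≠ 0; add k_3 = 2x - 2y^2 + 3y + 1 to the basis.

S(h_1,k_3): lcm = xy. S = x + y^3 + 2y^2 + y - 2.
  leading term x: subtract (-3)·k_3 from x + y^3 + 2y^2 + y - 2 → y^3 + 3y^2 + 3y + 1
  leading term y^3: no divisor's leading term divides it; move y^3 to the remainder.
  leading term y^2: no divisor's leading term divides it; move 3y^2 to the remainder.
  leading term y: no divisor's leading term divides it; move 3y to the remainder.
  leading term 1: no divisor's leading term divides it; move 1 to the remainder.
  remainder y^3 + 3y^2 + 3y + 1 ≠ 0; add k_4 = y^3 + 3y^2 + 3y + 1 to the basis.

The other S-polynomials (S(h_2,k_3), S(h_1,k_4), S(h_2,k_4), S(k_3,k_4)) all reduce to 0 modulo the current basis, so we have a Gröbner basis.
Inter-reduce: drop elements whose leading term is divisible by another's, tail-reduce, and make monic.
Reduced Gröbner basis: {x - y^2 - 2y - 3, y^3 + 3y^2 + 3y + 1}.

These differ, so the ideals are not equal.
The same test decides containment: I ⊆ J iff every generator of I reduces to 0 modulo a Gröbner basis of J.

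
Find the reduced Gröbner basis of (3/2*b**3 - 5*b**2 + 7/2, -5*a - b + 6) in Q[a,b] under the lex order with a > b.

f_1 = 3/2*b**3 - 5*b**2 + 7/2, LT = b**3.
f_2 = -5*a - b + 6, LT = a.

The S-polynomials (S(f_1,f_2)) all reduce to 0 modulo the current basis, so we have a Gröbner basis.

G = {a + 1/5*b - 6/5, b**3 - 10/3*b**2 + 7/3}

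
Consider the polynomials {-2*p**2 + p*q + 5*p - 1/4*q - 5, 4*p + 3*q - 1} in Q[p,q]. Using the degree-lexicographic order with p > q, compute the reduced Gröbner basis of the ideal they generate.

f_1 = -2*p**2 + p*q + 5*p - 1/4*q - 5, LT = p**2.
f_2 = 4*p + 3*q - 1, LT = p.

S(f_1,f_2): lcm = p**2. S = -5/4*p*q - 9/4*p + 1/8*q + 5/2.
  leading term p*q: subtract (-5/16*q)·f_2 from -5/4*p*q - 9/4*p + 1/8*q + 5/2 → 15/16*q**2 - 9/4*p - 3/16*q + 5/2
  leading term q**2: no divisor's leading term divides it; move 15/16*q**2 to the remainder.
  leading term p: subtract (-9/16)·f_2 from -9/4*p - 3/16*q + 5/2 → 3/2*q + 31/16
  leading term q: no divisor's leading term divides it; move 3/2*q to the remainder.
  leading term 1: no divisor's leading term divides it; move 31/16 to the remainder.
  remainder 15/16*q**2 + 3/2*q + 31/16 ≠ 0; add g_3 = 15/16*q**2 + 3/2*q + 31/16 to the basis.

S(f_1,g_3): leading monomials are coprime, so the S-polynomial reduces to 0 (Buchberger's first criterion).
S(f_2,g_3): leading monomials are coprime, so the S-polynomial reduces to 0 (Buchberger's first criterion).
Every S-polynomial of the final basis reduces to 0, so we have a Gröbner basis.
Inter-reduce: drop elements whose leading term is divisible by another's, tail-reduce, and make monic.

G = {q**2 + 8/5*q + 31/15, p + 3/4*q - 1/4}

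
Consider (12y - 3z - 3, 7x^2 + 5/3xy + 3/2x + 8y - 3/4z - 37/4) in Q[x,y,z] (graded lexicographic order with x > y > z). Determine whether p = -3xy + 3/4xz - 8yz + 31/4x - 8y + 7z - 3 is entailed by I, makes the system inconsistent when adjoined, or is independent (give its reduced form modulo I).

First compute the reduced Gröbner basis of I by Buchberger's algorithm.
f_1 = 12y - 3z - 3, LT = y.
f_2 = 7x^2 + 5/3xy + 3/2x + 8y - 3/4z - 37/4, LT = x^2.

The S-polynomials (S(f_1,f_2)) all reduce to 0 modulo the current basis, so we have a Gröbner basis.
Inter-reduce: drop elements whose leading term is divisible by another's, tail-reduce, and make monic.
Reduced Gröbner basis: {x^2 + 5/84xz + 23/84x + 5/28z - 29/28, y - 1/4z - 1/4}.
Label its elements g_1 = x^2 + 5/84xz + 23/84x + 5/28z - 29/28, g_2 = y - 1/4z - 1/4.

Reduce p = -3xy + 3/4xz - 8yz + 31/4x - 8y + 7z - 3 modulo G:
  leading term xy: subtract (-3x)·g_2 from -3xy + 3/4xz - 8yz + 31/4x - 8y + 7z - 3 → -8yz + 7x - 8y + 7z - 3
  leading term yz: subtract (-8z)·g_2 from -8yz + 7x - 8y + 7z - 3 → -2z^2 + 7x - 8y + 5z - 3
  leading term z^2: no divisor's leading term divides it; move -2z^2 to the remainder.
  leading term x: no divisor's leading term divides it; move 7x to the remainder.
  leading term y: subtract (-8)·g_2 from -8y + 5z - 3 → 3z - 5
  leading term z: no divisor's leading term divides it; move 3z to the remainder.
  leading term 1: no divisor's leading term divides it; move -5 to the remainder.
  normal form = -2z^2 + 7x + 3z - 5.
The normal form is nonzero, so p ∉ I. Since p minus its normal form lies in I, I + (p) = I + (r) where r = -2z^2 + 7x + 3z - 5; decide whether this ideal is the whole ring.
Run Buchberger on G together with r (pairs among the g_i already reduce to 0 since G is a Gröbner basis):
g_1 = x^2 + 5/84xz + 23/84x + 5/28z - 29/28, LT = x^2.
g_2 = y - 1/4z - 1/4, LT = y.
r = -2z^2 + 7x + 3z - 5, LT = z^2.

The S-polynomials (S(g_1,g_2), S(g_1,r), S(g_2,r)) all reduce to 0 modulo the current basis, so we have a Gröbner basis.
Inter-reduce: drop elements whose leading term is divisible by another's, tail-reduce, and make monic.
Reduced Gröbner basis: {x^2 + 5/84xz + 23/84x + 5/28z - 29/28, z^2 - 7/2x - 3/2z + 5/2, y - 1/4z - 1/4}.
The reduced Gröbner basis of I + (p) is {x^2 + 5/84xz + 23/84x + 5/28z - 29/28, z^2 - 7/2x - 3/2z + 5/2, y - 1/4z - 1/4} ≠ {1}, a proper ideal, so the enlarged system stays consistent: p is independent of I, with normal form -2z^2 + 7x + 3z - 5.

-3xy + 3/4xz - 8yz + 31/4x - 8y + 7z - 3 is independent of I; its normal form modulo I is -2z^2 + 7x + 3z - 5.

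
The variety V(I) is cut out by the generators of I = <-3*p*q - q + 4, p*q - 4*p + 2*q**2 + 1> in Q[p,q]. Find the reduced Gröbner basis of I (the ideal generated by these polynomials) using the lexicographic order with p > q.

G = {p - 1/2*q**2 + 1/12*q - 7/12, q**3 - 1/6*q**2 + 11/6*q - 8/3}

f_1 = -3*p*q - q + 4, LT = p*q.
f_2 = p*q - 4*p + 2*q**2 + 1, LT = p*q.

S(f_1,f_2): lcm = p*q. S = 4*p - 2*q**2 + 1/3*q - 7/3.
  leading term p: no divisor's leading term divides it; move 4*p to the remainder.
  leading term q**2: no divisor's leading term divides it; move -2*q**2 to the remainder.
  leading term q: no divisor's leading term divides it; move 1/3*q to the remainder.
  leading term 1: no divisor's leading term divides it; move -7/3 to the remainder.
  remainder 4*p - 2*q**2 + 1/3*q - 7/3 ≠ 0; add g_3 = 4*p - 2*q**2 + 1/3*q - 7/3 to the basis.

S(f_1,g_3): lcm = p*q. S = 1/2*q**3 - 1/12*q**2 + 11/12*q - 4/3.
  leading term q**3: no divisor's leading term divides it; move 1/2*q**3 to the remainder.
  leading term q**2: no divisor's leading term divides it; move -1/12*q**2 to the remainder.
  leading term q: no divisor's leading term divides it; move 11/12*q to the remainder.
  leading term 1: no divisor's leading term divides it; move -4/3 to the remainder.
  remainder 1/2*q**3 - 1/12*q**2 + 11/12*q - 4/3 ≠ 0; add g_4 = 1/2*q**3 - 1/12*q**2 + 11/12*q - 4/3 to the basis.

S(f_2,g_3): lcm = p*q. S = -4*p + 1/2*q**3 + 23/12*q**2 + 7/12*q + 1.
  leading term p: subtract (-1)·g_3 from -4*p + 1/2*q**3 + 23/12*q**2 + 7/12*q + 1 → 1/2*q**3 - 1/12*q**2 + 11/12*q - 4/3
  leading term q**3: subtract (1)·g_4 from 1/2*q**3 - 1/12*q**2 + 11/12*q - 4/3 → 0
  remainder 0.

S(f_1,g_4): lcm = p*q**3. S = 1/6*p*q**2 - 11/6*p*q + 8/3*p + 1/3*q**3 - 4/3*q**2.
  leading term p*q**2: subtract (-1/18*q)·f_1 from 1/6*p*q**2 - 11/6*p*q + 8/3*p + 1/3*q**3 - 4/3*q**2 → -11/6*p*q + 8/3*p + 1/3*q**3 - 25/18*q**2 + 2/9*q
  leading term p*q: subtract (11/18)·f_1 from -11/6*p*q + 8/3*p + 1/3*q**3 - 25/18*q**2 + 2/9*q → 8/3*p + 1/3*q**3 - 25/18*q**2 + 5/6*q - 22/9
  leading term p: subtract (2/3)·g_3 from 8/3*p + 1/3*q**3 - 25/18*q**2 + 5/6*q - 22/9 → 1/3*q**3 - 1/18*q**2 + 11/18*q - 8/9
  leading term q**3: subtract (2/3)·g_4 from 1/3*q**3 - 1/18*q**2 + 11/18*q - 8/9 → 0
  remainder 0.

S(f_2,g_4): lcm = p*q**3. S = -23/6*p*q**2 - 11/6*p*q + 8/3*p + 2*q**4 + q**2.
  leading term p*q**2: subtract (23/18*q)·f_1 from -23/6*p*q**2 - 11/6*p*q + 8/3*p + 2*q**4 + q**2 → -11/6*p*q + 8/3*p + 2*q**4 + 41/18*q**2 - 46/9*q
  leading term p*q: subtract (11/18)·f_1 from -11/6*p*q + 8/3*p + 2*q**4 + 41/18*q**2 - 46/9*q → 8/3*p + 2*q**4 + 41/18*q**2 - 9/2*q - 22/9
  leading term p: subtract (2/3)·g_3 from 8/3*p + 2*q**4 + 41/18*q**2 - 9/2*q - 22/9 → 2*q**4 + 65/18*q**2 - 85/18*q - 8/9
  leading term q**4: subtract (4*q)·g_4 from 2*q**4 + 65/18*q**2 - 85/18*q - 8/9 → 1/3*q**3 - 1/18*q**2 + 11/18*q - 8/9
  leading term q**3: subtract (2/3)·g_4 from 1/3*q**3 - 1/18*q**2 + 11/18*q - 8/9 → 0
  remainder 0.

S(g_3,g_4): leading monomials are coprime, so the S-polynomial reduces to 0 (Buchberger's first criterion).
Every S-polynomial of the final basis reduces to 0, so we have a Gröbner basis.
Inter-reduce: drop elements whose leading term is divisible by another's, tail-reduce, and make monic.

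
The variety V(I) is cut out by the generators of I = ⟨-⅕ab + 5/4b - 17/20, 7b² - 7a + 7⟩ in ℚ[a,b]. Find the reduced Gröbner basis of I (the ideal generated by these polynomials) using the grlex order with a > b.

This is the nonlinear analogue of row-reducing a linear system.

f_1 = -⅕ab + 5/4b - 17/20, LT = ab.
f_2 = 7b² - 7a + 7, LT = b².

S(f_1,f_2): lcm = ab². S = a² - 25/4b² - a + 17/4b.
  reduce S modulo (f_1, f_2):
  remainder a² - 29/4a + 17/4b + 25/4 ≠ 0; add g_3 = a² - 29/4a + 17/4b + 25/4 to the basis.

The other S-polynomials (S(f_1,g_3), S(f_2,g_3)) all reduce to 0 modulo the current basis, so we have a Gröbner basis.

G = {a² - 29/4a + 17/4b + 25/4, ab - 25/4b + 17/4, b² - a + 1}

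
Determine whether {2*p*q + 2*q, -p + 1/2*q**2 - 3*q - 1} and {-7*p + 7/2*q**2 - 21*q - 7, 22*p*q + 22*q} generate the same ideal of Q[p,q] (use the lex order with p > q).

Yes, the ideals are equal.

Equality of ideals is decidable: compute both reduced Gröbner bases (unique for the ordering) and check whether they agree.
Buchberger on the first generating set:
f_1 = 2*p*q + 2*q, LT = p*q.
f_2 = -p + 1/2*q**2 - 3*q - 1, LT = p.

S(f_1,f_2): lcm = p*q. S = 1/2*q**3 - 3*q**2.
  leading term q**3: no divisor's leading term divides it; move 1/2*q**3 to the remainder.
  leading term q**2: no divisor's leading term divides it; move -3*q**2 to the remainder.
  remainder 1/2*q**3 - 3*q**2 ≠ 0; add g_3 = 1/2*q**3 - 3*q**2 to the basis.

The other S-polynomials (S(f_1,g_3), S(f_2,g_3)) all reduce to 0 modulo the current basis, so we have a Gröbner basis.
Inter-reduce: drop elements whose leading term is divisible by another's, tail-reduce, and make monic.
Reduced Gröbner basis: {p - 1/2*q**2 + 3*q + 1, q**3 - 6*q**2}.

Buchberger on the second generating set:
h_1 = -7*p + 7/2*q**2 - 21*q - 7, LT = p.
h_2 = 22*p*q + 22*q, LT = p*q.

S(h_1,h_2): lcm = p*q. S = -1/2*q**3 + 3*q**2.
  leading term q**3: no divisor's leading term divides it; move -1/2*q**3 to the remainder.
  leading term q**2: no divisor's leading term divides it; move 3*q**2 to the remainder.
  remainder -1/2*q**3 + 3*q**2 ≠ 0; add k_3 = -1/2*q**3 + 3*q**2 to the basis.

The other S-polynomials (S(h_1,k_3), S(h_2,k_3)) all reduce to 0 modulo the current basis, so we have a Gröbner basis.
Inter-reduce: drop elements whose leading term is divisible by another's, tail-reduce, and make monic.
Reduced Gröbner basis: {p - 1/2*q**2 + 3*q + 1, q**3 - 6*q**2}.

The two bases agree; hence the ideals are identical.
The choice of monomial ordering does not affect the verdict — as long as both bases are computed under the same ordering, their equality decides ideal equality.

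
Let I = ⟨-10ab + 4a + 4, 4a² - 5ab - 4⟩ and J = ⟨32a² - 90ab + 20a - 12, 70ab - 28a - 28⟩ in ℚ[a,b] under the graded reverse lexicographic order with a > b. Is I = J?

Yes, the ideals are equal.

Equality of ideals is decidable: compute both reduced Gröbner bases (unique for the ordering) and check whether they agree.
Buchberger on the first generating set:
f_1 = -10ab + 4a + 4, LT = ab.
f_2 = 4a² - 5ab - 4, LT = a².

S(f_1,f_2): lcm = a²b. S = 5/4ab² - ⅖a² - ⅖a + b.
  leading term ab²: subtract (-⅛b)·f_1 from 5/4ab² - ⅖a² - ⅖a + b → -⅖a² + ½ab - ⅖a + 3/2b
  leading term a²: subtract (-1/10)·f_2 from -⅖a² + ½ab - ⅖a + 3/2b → -⅖a + 3/2b - ⅖
  leading term a: no divisor's leading term divides it; move -⅖a to the remainder.
  leading term b: no divisor's leading term divides it; move 3/2b to the remainder.
  leading term 1: no divisor's leading term divides it; move -⅖ to the remainder.
  remainder -⅖a + 3/2b - ⅖ ≠ 0; add g_3 = -⅖a + 3/2b - ⅖ to the basis.

S(f_1,g_3): lcm = ab. S = 15/4b² - ⅖a - b - ⅖.
  leading term b²: no divisor's leading term divides it; move 15/4b² to the remainder.
  leading term a: subtract (1)·g_3 from -⅖a - b - ⅖ → -5/2b
  leading term b: no divisor's leading term divides it; move -5/2b to the remainder.
  remainder 15/4b² - 5/2b ≠ 0; add g_4 = 15/4b² - 5/2b to the basis.

S(f_2,g_3): lcm = a². S = 5/2ab - a - 1.
  leading term ab: subtract (-¼)·f_1 from 5/2ab - a - 1 → 0
  remainder 0.

S(f_1,g_4): lcm = ab². S = 4/15ab - ⅖b.
  leading term ab: subtract (-2/75)·f_1 from 4/15ab - ⅖b → 8/75a - ⅖b + 8/75
  leading term a: subtract (-4/15)·g_3 from 8/75a - ⅖b + 8/75 → 0
  remainder 0.

S(f_2,g_4): leading monomials are coprime, so the S-polynomial reduces to 0 (Buchberger's first criterion).
S(g_3,g_4): leading monomials are coprime, so the S-polynomial reduces to 0 (Buchberger's first criterion).
Every S-polynomial of the final basis reduces to 0, so we have a Gröbner basis.
Inter-reduce: drop elements whose leading term is divisible by another's, tail-reduce, and make monic.
Reduced Gröbner basis: {b² - ⅔b, a - 15/4b + 1}.

Buchberger on the second generating set:
h_1 = 32a² - 90ab + 20a - 12, LT = a².
h_2 = 70ab - 28a - 28, LT = ab.

S(h_1,h_2): lcm = a²b. S = -45/16ab² + ⅖a² + ⅝ab + ⅖a - ⅜b.
  leading term ab²: subtract (-9/224b)·h_2 from -45/16ab² + ⅖a² + ⅝ab + ⅖a - ⅜b → ⅖a² - ½ab + ⅖a - 3/2b
  leading term a²: subtract (1/80)·h_1 from ⅖a² - ½ab + ⅖a - 3/2b → ⅝ab + 3/20a - 3/2b + 3/20
  leading term ab: subtract (1/112)·h_2 from ⅝ab + 3/20a - 3/2b + 3/20 → ⅖a - 3/2b + ⅖
  leading term a: no divisor's leading term divides it; move ⅖a to the remainder.
  leading term b: no divisor's leading term divides it; move -3/2b to the remainder.
  leading term 1: no divisor's leading term divides it; move ⅖ to the remainder.
  remainder ⅖a - 3/2b + ⅖ ≠ 0; add k_3 = ⅖a - 3/2b + ⅖ to the basis.

S(h_1,k_3): lcm = a². S = 15/16ab - ⅜a - ⅜.
  leading term ab: subtract (3/224)·h_2 from 15/16ab - ⅜a - ⅜ → 0
  remainder 0.

S(h_2,k_3): lcm = ab. S = 15/4b² - ⅖a - b - ⅖.
  leading term b²: no divisor's leading term divides it; move 15/4b² to the remainder.
  leading term a: subtract (-1)·k_3 from -⅖a - b - ⅖ → -5/2b
  leading term b: no divisor's leading term divides it; move -5/2b to the remainder.
  remainder 15/4b² - 5/2b ≠ 0; add k_4 = 15/4b² - 5/2b to the basis.

S(h_1,k_4): leading monomials are coprime, so the S-polynomial reduces to 0 (Buchberger's first criterion).
S(h_2,k_4): lcm = ab². S = 4/15ab - ⅖b.
  leading term ab: subtract (2/525)·h_2 from 4/15ab - ⅖b → 8/75a - ⅖b + 8/75
  leading term a: subtract (4/15)·k_3 from 8/75a - ⅖b + 8/75 → 0
  remainder 0.

S(k_3,k_4): leading monomials are coprime, so the S-polynomial reduces to 0 (Buchberger's first criterion).
Every S-polynomial of the final basis reduces to 0, so we have a Gröbner basis.
Inter-reduce: drop elements whose leading term is divisible by another's, tail-reduce, and make monic.
Reduced Gröbner basis: {b² - ⅔b, a - 15/4b + 1}.

The two bases agree; hence the ideals are identical.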